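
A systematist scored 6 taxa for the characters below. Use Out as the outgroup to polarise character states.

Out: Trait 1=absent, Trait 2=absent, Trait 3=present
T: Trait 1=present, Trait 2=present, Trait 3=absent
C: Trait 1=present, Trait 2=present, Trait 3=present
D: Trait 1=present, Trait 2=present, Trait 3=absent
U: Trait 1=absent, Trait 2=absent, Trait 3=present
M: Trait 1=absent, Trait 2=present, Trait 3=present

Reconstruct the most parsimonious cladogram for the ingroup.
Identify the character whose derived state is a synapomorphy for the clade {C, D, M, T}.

Trait 2

Character polarity is set by the outgroup: the derived state is whichever differs from the outgroup's state, so for Trait 3 the derived state is 'absent', and for the remaining characters it is 'present'.
Trait 1: derived state 'present' in C, D, and T only — synapomorphy for {C, D, T}.
Only C, D, M, and T show the derived state 'present' for Trait 2, supporting them as a clade.
Trait 3: derived state 'absent' in D and T only — synapomorphy for {D, T}.
Most parsimonious ingroup topology: ((((T,D),C),M),U).
The clade {C, D, M, T} is supported by Trait 2: its derived state 'present' occurs in exactly those taxa and in no other taxon (including the outgroup).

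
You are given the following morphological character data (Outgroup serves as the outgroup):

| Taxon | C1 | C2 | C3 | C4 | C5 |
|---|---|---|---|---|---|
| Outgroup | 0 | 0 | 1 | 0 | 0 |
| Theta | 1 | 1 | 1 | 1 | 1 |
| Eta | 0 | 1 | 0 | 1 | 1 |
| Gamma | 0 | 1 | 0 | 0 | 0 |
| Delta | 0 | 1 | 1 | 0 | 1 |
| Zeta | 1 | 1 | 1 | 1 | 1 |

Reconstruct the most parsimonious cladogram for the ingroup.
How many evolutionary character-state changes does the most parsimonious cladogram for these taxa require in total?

Character polarity is set by the outgroup: the derived state is whichever differs from the outgroup's state, so for C3 the derived state is '0', and for the remaining characters it is '1'.
C1: derived state '1' in Theta and Zeta only — synapomorphy for {Theta, Zeta}.
C2 (derived state '1') is shared by all ingroup taxa — unites the whole ingroup.
C3 groups Eta and Gamma, which is incompatible with the clades supported by the remaining characters; treating it as convergent (homoplasy) costs fewer steps than any alternative tree.
C4: derived state '1' in Eta, Theta, and Zeta only — synapomorphy for {Eta, Theta, Zeta}.
Only Delta, Eta, Theta, and Zeta show the derived state '1' for C5, supporting them as a clade.
Most parsimonious ingroup topology: ((((Theta,Zeta),Eta),Delta),Gamma).
Changes per character on this tree: C1: 1; C2: 1; C3: 2; C4: 1; C5: 1.
Total = 6.

6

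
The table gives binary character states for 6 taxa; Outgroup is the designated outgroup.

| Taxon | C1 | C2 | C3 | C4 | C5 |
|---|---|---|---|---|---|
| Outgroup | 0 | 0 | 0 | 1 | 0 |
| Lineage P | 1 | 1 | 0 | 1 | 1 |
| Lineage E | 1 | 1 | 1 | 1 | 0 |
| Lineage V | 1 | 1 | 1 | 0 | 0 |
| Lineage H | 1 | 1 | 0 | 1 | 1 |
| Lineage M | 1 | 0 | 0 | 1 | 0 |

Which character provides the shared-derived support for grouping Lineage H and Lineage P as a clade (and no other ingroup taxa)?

Character polarity is set by the outgroup: the derived state is whichever differs from the outgroup's state, so for C4 the derived state is '0', and for the remaining characters it is '1'.
All ingroup taxa share the derived state '1' for C1; it defines the ingroup but does not resolve relationships within it.
C2 (derived state '1') is shared by Lineage E, Lineage H, Lineage P, and Lineage V — a synapomorphy uniting that clade.
C3: derived state '1' in Lineage E and Lineage V only — synapomorphy for {Lineage E, Lineage V}.
C4: derived state '0' in Lineage V only — an autapomorphy, so it tells us nothing about relationships among taxa.
Only Lineage H and Lineage P show the derived state '1' for C5, supporting them as a clade.
Most parsimonious ingroup topology: (((Lineage P,Lineage H),(Lineage E,Lineage V)),Lineage M).
The clade {Lineage H, Lineage P} is supported by C5: its derived state '1' occurs in exactly those taxa and in no other taxon (including the outgroup).

C5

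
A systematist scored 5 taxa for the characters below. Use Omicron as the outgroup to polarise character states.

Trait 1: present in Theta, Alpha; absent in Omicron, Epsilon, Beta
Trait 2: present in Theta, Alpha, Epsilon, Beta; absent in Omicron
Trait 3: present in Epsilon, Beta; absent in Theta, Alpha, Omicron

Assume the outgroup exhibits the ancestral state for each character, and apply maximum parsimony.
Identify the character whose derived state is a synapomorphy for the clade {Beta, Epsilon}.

Trait 3

The outgroup has state 'absent' for every character, so 'present' is the derived state throughout.
Only Alpha and Theta show the derived state 'present' for Trait 1, supporting them as a clade.
Trait 2 (derived state 'present') is shared by all ingroup taxa — unites the whole ingroup.
Only Beta and Epsilon show the derived state 'present' for Trait 3, supporting them as a clade.
Most parsimonious ingroup topology: ((Epsilon,Beta),(Alpha,Theta)).
The clade {Beta, Epsilon} is supported by Trait 3: its derived state 'present' occurs in exactly those taxa and in no other taxon (including the outgroup).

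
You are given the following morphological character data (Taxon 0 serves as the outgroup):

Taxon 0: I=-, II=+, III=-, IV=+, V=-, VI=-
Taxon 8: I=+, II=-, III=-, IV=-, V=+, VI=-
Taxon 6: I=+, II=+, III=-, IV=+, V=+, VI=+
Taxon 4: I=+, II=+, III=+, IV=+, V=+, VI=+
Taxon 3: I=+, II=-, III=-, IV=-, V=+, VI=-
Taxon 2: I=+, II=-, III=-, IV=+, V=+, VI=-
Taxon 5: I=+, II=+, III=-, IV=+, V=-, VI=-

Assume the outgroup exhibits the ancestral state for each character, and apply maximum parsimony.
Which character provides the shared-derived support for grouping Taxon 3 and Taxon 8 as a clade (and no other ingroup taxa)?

IV

Character polarity is set by the outgroup: the derived state is whichever differs from the outgroup's state, so for II, IV the derived state is '-', and for the remaining characters it is '+'.
All ingroup taxa share the derived state '+' for I; it defines the ingroup but does not resolve relationships within it.
II (derived state '-') is shared by Taxon 2, Taxon 3, and Taxon 8 — a synapomorphy uniting that clade.
III: derived state '+' in Taxon 4 only — an autapomorphy, so it tells us nothing about relationships among taxa.
IV (derived state '-') is shared by Taxon 3 and Taxon 8 — a synapomorphy uniting that clade.
Only Taxon 2, Taxon 3, Taxon 4, Taxon 6, and Taxon 8 show the derived state '+' for V, supporting them as a clade.
Only Taxon 4 and Taxon 6 show the derived state '+' for VI, supporting them as a clade.
Most parsimonious ingroup topology: ((((Taxon 8,Taxon 3),Taxon 2),(Taxon 6,Taxon 4)),Taxon 5).
The clade {Taxon 3, Taxon 8} is supported by IV: its derived state '-' occurs in exactly those taxa and in no other taxon (including the outgroup).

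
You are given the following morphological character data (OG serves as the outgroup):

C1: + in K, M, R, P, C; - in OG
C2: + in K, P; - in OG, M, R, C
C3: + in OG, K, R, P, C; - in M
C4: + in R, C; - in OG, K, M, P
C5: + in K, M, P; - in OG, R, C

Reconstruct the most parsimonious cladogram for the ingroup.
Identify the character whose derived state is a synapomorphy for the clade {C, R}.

C4

Character polarity is set by the outgroup: the derived state is whichever differs from the outgroup's state, so for C3 the derived state is '-', and for the remaining characters it is '+'.
C1 (derived state '+') is shared by all ingroup taxa — unites the whole ingroup.
C2: derived state '+' in K and P only — synapomorphy for {K, P}.
C3 (derived state '-') is unique to M (autapomorphy; uninformative for grouping).
C4 (derived state '+') is shared by C and R — a synapomorphy uniting that clade.
C5 (derived state '+') is shared by K, M, and P — a synapomorphy uniting that clade.
Most parsimonious ingroup topology: (((K,P),M),(R,C)).
The clade {C, R} is supported by C4: its derived state '+' occurs in exactly those taxa and in no other taxon (including the outgroup).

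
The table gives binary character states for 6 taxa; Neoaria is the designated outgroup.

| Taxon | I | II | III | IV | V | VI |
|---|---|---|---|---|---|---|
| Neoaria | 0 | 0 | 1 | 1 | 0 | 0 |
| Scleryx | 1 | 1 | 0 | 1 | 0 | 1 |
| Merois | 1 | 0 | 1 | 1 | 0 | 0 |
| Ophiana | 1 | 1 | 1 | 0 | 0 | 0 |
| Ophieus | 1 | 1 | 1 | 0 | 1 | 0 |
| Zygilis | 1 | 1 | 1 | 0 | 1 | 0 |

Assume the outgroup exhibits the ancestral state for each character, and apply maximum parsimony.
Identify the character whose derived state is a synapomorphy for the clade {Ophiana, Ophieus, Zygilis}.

IV

Character polarity is set by the outgroup: the derived state is whichever differs from the outgroup's state, so for III, IV the derived state is '0', and for the remaining characters it is '1'.
I (derived state '1') is shared by all ingroup taxa — unites the whole ingroup.
Only Ophiana, Ophieus, Scleryx, and Zygilis show the derived state '1' for II, supporting them as a clade.
III (derived state '0') is unique to Scleryx (autapomorphy; uninformative for grouping).
IV (derived state '0') is shared by Ophiana, Ophieus, and Zygilis — a synapomorphy uniting that clade.
V: derived state '1' in Ophieus and Zygilis only — synapomorphy for {Ophieus, Zygilis}.
VI: derived state '1' in Scleryx only — an autapomorphy, so it tells us nothing about relationships among taxa.
Most parsimonious ingroup topology: ((Scleryx,(Ophiana,(Ophieus,Zygilis))),Merois).
The clade {Ophiana, Ophieus, Zygilis} is supported by IV: its derived state '0' occurs in exactly those taxa and in no other taxon (including the outgroup).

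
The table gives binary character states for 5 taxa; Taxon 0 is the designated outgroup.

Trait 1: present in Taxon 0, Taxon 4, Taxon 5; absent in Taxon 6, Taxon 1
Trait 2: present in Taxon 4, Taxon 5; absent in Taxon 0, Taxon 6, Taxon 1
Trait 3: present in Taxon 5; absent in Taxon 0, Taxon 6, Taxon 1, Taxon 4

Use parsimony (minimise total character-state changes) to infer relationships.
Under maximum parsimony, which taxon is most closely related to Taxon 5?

Taxon 4

Character polarity is set by the outgroup: the derived state is whichever differs from the outgroup's state, so for Trait 1 the derived state is 'absent', and for the remaining characters it is 'present'.
Trait 1: derived state 'absent' in Taxon 1 and Taxon 6 only — synapomorphy for {Taxon 1, Taxon 6}.
Trait 2 (derived state 'present') is shared by Taxon 4 and Taxon 5 — a synapomorphy uniting that clade.
Trait 3 (derived state 'present') is unique to Taxon 5 (autapomorphy; uninformative for grouping).
Most parsimonious ingroup topology: ((Taxon 6,Taxon 1),(Taxon 4,Taxon 5)).
Taxon 5 and Taxon 4 form a cherry on this tree, so they are sister taxa.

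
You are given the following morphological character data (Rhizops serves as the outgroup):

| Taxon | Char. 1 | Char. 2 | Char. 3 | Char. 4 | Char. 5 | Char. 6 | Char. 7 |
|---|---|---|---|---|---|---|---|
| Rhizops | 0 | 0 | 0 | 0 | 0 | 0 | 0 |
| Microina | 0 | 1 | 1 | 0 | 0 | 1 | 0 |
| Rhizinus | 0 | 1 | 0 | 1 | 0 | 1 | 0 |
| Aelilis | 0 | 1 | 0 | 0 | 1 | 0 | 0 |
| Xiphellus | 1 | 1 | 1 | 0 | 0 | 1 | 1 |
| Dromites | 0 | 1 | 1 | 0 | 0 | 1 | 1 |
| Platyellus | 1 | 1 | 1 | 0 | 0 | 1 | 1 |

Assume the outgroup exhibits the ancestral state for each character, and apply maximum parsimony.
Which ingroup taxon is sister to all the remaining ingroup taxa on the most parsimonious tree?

The outgroup has state '0' for every character, so '1' is the derived state throughout.
Char. 1: derived state '1' in Platyellus and Xiphellus only — synapomorphy for {Platyellus, Xiphellus}.
All ingroup taxa share the derived state '1' for Char. 2; it defines the ingroup but does not resolve relationships within it.
Only Dromites, Microina, Platyellus, and Xiphellus show the derived state '1' for Char. 3, supporting them as a clade.
Char. 4 (derived state '1') is unique to Rhizinus (autapomorphy; uninformative for grouping).
Char. 5 (derived state '1') is unique to Aelilis (autapomorphy; uninformative for grouping).
Char. 6: derived state '1' in Dromites, Microina, Platyellus, Rhizinus, and Xiphellus only — synapomorphy for {Dromites, Microina, Platyellus, Rhizinus, Xiphellus}.
Char. 7 (derived state '1') is shared by Dromites, Platyellus, and Xiphellus — a synapomorphy uniting that clade.
Most parsimonious ingroup topology: (((Microina,((Xiphellus,Platyellus),Dromites)),Rhizinus),Aelilis).
Aelilis is sister to the clade containing all other ingroup taxa, so it is the earliest-diverging (most basal) ingroup lineage.

Aelilis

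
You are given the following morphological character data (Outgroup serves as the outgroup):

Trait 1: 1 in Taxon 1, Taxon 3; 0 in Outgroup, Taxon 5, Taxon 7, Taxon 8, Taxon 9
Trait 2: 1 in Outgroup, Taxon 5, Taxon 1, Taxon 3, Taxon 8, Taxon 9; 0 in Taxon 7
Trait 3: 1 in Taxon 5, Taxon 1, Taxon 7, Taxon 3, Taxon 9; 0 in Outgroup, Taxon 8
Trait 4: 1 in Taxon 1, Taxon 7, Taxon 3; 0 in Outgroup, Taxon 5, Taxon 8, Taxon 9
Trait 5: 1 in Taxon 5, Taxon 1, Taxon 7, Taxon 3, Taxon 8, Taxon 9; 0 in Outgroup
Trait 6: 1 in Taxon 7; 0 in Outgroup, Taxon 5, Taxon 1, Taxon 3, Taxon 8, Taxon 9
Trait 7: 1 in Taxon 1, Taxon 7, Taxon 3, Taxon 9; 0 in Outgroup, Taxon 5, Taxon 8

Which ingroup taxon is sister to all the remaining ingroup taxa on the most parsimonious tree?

Character polarity is set by the outgroup: the derived state is whichever differs from the outgroup's state, so for Trait 2 the derived state is '0', and for the remaining characters it is '1'.
Trait 1: derived state '1' in Taxon 1 and Taxon 3 only — synapomorphy for {Taxon 1, Taxon 3}.
Trait 2 (derived state '0') is unique to Taxon 7 (autapomorphy; uninformative for grouping).
Trait 3 (derived state '1') is shared by Taxon 1, Taxon 3, Taxon 5, Taxon 7, and Taxon 9 — a synapomorphy uniting that clade.
Trait 4: derived state '1' in Taxon 1, Taxon 3, and Taxon 7 only — synapomorphy for {Taxon 1, Taxon 3, Taxon 7}.
Trait 5 (derived state '1') is shared by all ingroup taxa — unites the whole ingroup.
Trait 6 (derived state '1') is unique to Taxon 7 (autapomorphy; uninformative for grouping).
Only Taxon 1, Taxon 3, Taxon 7, and Taxon 9 show the derived state '1' for Trait 7, supporting them as a clade.
Most parsimonious ingroup topology: ((Taxon 5,(((Taxon 1,Taxon 3),Taxon 7),Taxon 9)),Taxon 8).
Taxon 8 is sister to the clade containing all other ingroup taxa, so it is the earliest-diverging (most basal) ingroup lineage.

Taxon 8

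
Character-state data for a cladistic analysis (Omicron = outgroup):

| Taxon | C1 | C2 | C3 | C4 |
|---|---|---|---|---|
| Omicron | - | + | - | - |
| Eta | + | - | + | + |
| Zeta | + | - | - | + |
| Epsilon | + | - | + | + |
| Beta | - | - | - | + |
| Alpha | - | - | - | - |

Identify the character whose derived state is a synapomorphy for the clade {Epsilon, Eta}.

C3

Character polarity is set by the outgroup: the derived state is whichever differs from the outgroup's state, so for C2 the derived state is '-', and for the remaining characters it is '+'.
Only Epsilon, Eta, and Zeta show the derived state '+' for C1, supporting them as a clade.
C2 (derived state '-') is shared by all ingroup taxa — unites the whole ingroup.
C3: derived state '+' in Epsilon and Eta only — synapomorphy for {Epsilon, Eta}.
C4: derived state '+' in Beta, Epsilon, Eta, and Zeta only — synapomorphy for {Beta, Epsilon, Eta, Zeta}.
Most parsimonious ingroup topology: ((((Eta,Epsilon),Zeta),Beta),Alpha).
The clade {Epsilon, Eta} is supported by C3: its derived state '+' occurs in exactly those taxa and in no other taxon (including the outgroup).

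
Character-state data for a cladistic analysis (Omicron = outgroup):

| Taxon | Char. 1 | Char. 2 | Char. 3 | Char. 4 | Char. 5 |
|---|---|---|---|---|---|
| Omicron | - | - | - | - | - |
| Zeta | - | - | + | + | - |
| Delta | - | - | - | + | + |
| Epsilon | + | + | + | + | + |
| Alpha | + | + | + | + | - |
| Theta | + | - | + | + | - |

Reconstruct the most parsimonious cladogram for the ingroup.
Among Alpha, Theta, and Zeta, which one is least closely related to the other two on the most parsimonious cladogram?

Zeta

The outgroup has state '-' for every character, so '+' is the derived state throughout.
Char. 1: derived state '+' in Alpha, Epsilon, and Theta only — synapomorphy for {Alpha, Epsilon, Theta}.
Char. 2 (derived state '+') is shared by Alpha and Epsilon — a synapomorphy uniting that clade.
Only Alpha, Epsilon, Theta, and Zeta show the derived state '+' for Char. 3, supporting them as a clade.
All ingroup taxa share the derived state '+' for Char. 4; it defines the ingroup but does not resolve relationships within it.
Char. 5 groups Delta and Epsilon, which is incompatible with the clades supported by the remaining characters; treating it as convergent (homoplasy) costs fewer steps than any alternative tree.
Most parsimonious ingroup topology: ((Zeta,((Epsilon,Alpha),Theta)),Delta).
Theta and Alpha share a more recent common ancestor with each other than either does with Zeta, so Zeta is the least closely related of the three.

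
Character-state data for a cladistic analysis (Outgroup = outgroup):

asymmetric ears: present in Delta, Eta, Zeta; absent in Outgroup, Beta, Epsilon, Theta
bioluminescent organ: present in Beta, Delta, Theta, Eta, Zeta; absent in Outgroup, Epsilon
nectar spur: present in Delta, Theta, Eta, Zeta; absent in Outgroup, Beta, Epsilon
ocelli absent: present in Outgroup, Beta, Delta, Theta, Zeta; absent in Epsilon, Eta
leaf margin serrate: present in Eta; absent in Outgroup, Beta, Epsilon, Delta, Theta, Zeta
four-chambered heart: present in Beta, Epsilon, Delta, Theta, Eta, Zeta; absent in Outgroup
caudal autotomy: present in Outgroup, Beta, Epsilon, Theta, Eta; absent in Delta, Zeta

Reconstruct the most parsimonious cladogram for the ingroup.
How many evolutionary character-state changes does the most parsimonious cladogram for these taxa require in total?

Character polarity is set by the outgroup: the derived state is whichever differs from the outgroup's state, so for ocelli absent, caudal autotomy the derived state is 'absent', and for the remaining characters it is 'present'.
Only Delta, Eta, and Zeta show the derived state 'present' for asymmetric ears, supporting them as a clade.
bioluminescent organ: derived state 'present' in Beta, Delta, Eta, Theta, and Zeta only — synapomorphy for {Beta, Delta, Eta, Theta, Zeta}.
nectar spur (derived state 'present') is shared by Delta, Eta, Theta, and Zeta — a synapomorphy uniting that clade.
ocelli absent groups Epsilon and Eta, which is incompatible with the clades supported by the remaining characters; treating it as convergent (homoplasy) costs fewer steps than any alternative tree.
leaf margin serrate: derived state 'present' in Eta only — an autapomorphy, so it tells us nothing about relationships among taxa.
four-chambered heart (derived state 'present') is shared by all ingroup taxa — unites the whole ingroup.
caudal autotomy (derived state 'absent') is shared by Delta and Zeta — a synapomorphy uniting that clade.
Most parsimonious ingroup topology: ((Beta,(((Delta,Zeta),Eta),Theta)),Epsilon).
Changes per character on this tree: asymmetric ears: 1; bioluminescent organ: 1; nectar spur: 1; ocelli absent: 2; leaf margin serrate: 1; four-chambered heart: 1; caudal autotomy: 1.
Total = 8.

8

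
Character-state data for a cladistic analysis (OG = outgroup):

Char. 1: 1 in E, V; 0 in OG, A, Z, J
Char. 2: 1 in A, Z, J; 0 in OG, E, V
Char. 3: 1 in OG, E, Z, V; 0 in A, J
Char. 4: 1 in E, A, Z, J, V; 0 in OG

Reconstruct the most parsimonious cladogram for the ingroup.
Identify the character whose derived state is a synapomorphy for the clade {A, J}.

Character polarity is set by the outgroup: the derived state is whichever differs from the outgroup's state, so for Char. 3 the derived state is '0', and for the remaining characters it is '1'.
Char. 1 (derived state '1') is shared by E and V — a synapomorphy uniting that clade.
Char. 2 (derived state '1') is shared by A, J, and Z — a synapomorphy uniting that clade.
Char. 3 (derived state '0') is shared by A and J — a synapomorphy uniting that clade.
Char. 4 (derived state '1') is shared by all ingroup taxa — unites the whole ingroup.
Most parsimonious ingroup topology: ((E,V),((A,J),Z)).
The clade {A, J} is supported by Char. 3: its derived state '0' occurs in exactly those taxa and in no other taxon (including the outgroup).

Char. 3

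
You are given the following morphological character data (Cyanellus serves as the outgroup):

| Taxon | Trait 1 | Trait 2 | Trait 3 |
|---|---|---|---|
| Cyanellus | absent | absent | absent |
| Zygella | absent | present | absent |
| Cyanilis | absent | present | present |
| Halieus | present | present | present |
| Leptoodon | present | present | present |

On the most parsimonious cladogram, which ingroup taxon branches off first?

The outgroup has state 'absent' for every character, so 'present' is the derived state throughout.
Trait 1 (derived state 'present') is shared by Halieus and Leptoodon — a synapomorphy uniting that clade.
All ingroup taxa share the derived state 'present' for Trait 2; it defines the ingroup but does not resolve relationships within it.
Trait 3 (derived state 'present') is shared by Cyanilis, Halieus, and Leptoodon — a synapomorphy uniting that clade.
Most parsimonious ingroup topology: (Zygella,(Cyanilis,(Halieus,Leptoodon))).
Zygella is sister to the clade containing all other ingroup taxa, so it is the earliest-diverging (most basal) ingroup lineage.

Zygella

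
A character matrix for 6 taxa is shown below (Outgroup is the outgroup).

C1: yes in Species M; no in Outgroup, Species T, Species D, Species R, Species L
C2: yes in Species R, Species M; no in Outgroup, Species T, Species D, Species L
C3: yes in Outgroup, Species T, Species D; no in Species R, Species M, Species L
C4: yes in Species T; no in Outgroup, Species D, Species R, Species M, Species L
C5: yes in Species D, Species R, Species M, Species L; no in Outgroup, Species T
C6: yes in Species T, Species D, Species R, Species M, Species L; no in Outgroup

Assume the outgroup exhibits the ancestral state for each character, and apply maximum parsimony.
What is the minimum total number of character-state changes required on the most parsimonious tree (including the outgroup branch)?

6

Character polarity is set by the outgroup: the derived state is whichever differs from the outgroup's state, so for C3 the derived state is 'no', and for the remaining characters it is 'yes'.
C1 (derived state 'yes') is unique to Species M (autapomorphy; uninformative for grouping).
Only Species M and Species R show the derived state 'yes' for C2, supporting them as a clade.
Only Species L, Species M, and Species R show the derived state 'no' for C3, supporting them as a clade.
C4 (derived state 'yes') is unique to Species T (autapomorphy; uninformative for grouping).
C5: derived state 'yes' in Species D, Species L, Species M, and Species R only — synapomorphy for {Species D, Species L, Species M, Species R}.
C6 (derived state 'yes') is shared by all ingroup taxa — unites the whole ingroup.
Most parsimonious ingroup topology: (Species T,(Species D,((Species R,Species M),Species L))).
Changes per character on this tree: C1: 1; C2: 1; C3: 1; C4: 1; C5: 1; C6: 1.
Total = 6.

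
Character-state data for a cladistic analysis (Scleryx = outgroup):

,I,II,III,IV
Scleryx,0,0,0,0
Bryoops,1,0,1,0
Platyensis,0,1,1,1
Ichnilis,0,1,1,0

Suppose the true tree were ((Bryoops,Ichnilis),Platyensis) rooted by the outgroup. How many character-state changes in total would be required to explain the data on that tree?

Map each character onto ((Bryoops,Ichnilis),Platyensis) (rooted by Scleryx) and count the minimum state changes it requires (Fitch parsimony):
I: 1; II: 2; III: 1; IV: 1.
Total tree length = 5.

5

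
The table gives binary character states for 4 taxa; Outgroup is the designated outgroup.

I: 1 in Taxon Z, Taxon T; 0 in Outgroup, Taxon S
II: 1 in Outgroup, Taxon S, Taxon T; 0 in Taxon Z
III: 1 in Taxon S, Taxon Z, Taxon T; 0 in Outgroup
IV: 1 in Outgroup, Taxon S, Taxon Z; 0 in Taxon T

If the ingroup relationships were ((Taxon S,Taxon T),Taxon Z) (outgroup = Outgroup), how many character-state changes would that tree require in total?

Map each character onto ((Taxon S,Taxon T),Taxon Z) (rooted by Outgroup) and count the minimum state changes it requires (Fitch parsimony):
I: 2; II: 1; III: 1; IV: 1.
Total tree length = 5.

5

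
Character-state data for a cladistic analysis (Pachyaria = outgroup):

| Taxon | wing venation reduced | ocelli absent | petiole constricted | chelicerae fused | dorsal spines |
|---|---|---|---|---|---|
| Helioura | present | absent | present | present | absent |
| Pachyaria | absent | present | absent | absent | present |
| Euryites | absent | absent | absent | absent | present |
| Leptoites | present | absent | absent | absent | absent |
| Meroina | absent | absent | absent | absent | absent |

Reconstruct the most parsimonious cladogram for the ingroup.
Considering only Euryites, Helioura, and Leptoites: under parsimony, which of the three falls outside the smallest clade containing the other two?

Euryites

Character polarity is set by the outgroup: the derived state is whichever differs from the outgroup's state, so for ocelli absent, dorsal spines the derived state is 'absent', and for the remaining characters it is 'present'.
wing venation reduced: derived state 'present' in Helioura and Leptoites only — synapomorphy for {Helioura, Leptoites}.
All ingroup taxa share the derived state 'absent' for ocelli absent; it defines the ingroup but does not resolve relationships within it.
petiole constricted (derived state 'present') is unique to Helioura (autapomorphy; uninformative for grouping).
chelicerae fused (derived state 'present') is unique to Helioura (autapomorphy; uninformative for grouping).
Only Helioura, Leptoites, and Meroina show the derived state 'absent' for dorsal spines, supporting them as a clade.
Most parsimonious ingroup topology: ((Meroina,(Helioura,Leptoites)),Euryites).
Helioura and Leptoites share a more recent common ancestor with each other than either does with Euryites, so Euryites is the least closely related of the three.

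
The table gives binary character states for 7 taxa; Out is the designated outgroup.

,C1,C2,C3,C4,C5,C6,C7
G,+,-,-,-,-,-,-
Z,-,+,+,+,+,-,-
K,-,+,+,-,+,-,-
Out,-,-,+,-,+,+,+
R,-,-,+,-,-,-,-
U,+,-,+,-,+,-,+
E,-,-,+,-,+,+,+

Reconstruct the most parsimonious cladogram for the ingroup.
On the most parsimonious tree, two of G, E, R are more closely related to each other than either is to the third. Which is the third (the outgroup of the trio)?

Character polarity is set by the outgroup: the derived state is whichever differs from the outgroup's state, so for C3, C5, C6, C7 the derived state is '-', and for the remaining characters it is '+'.
C1 (state '+') occurs in G and U but conflicts with the nesting implied by the other characters — most parsimoniously interpreted as homoplasy.
C2 (derived state '+') is shared by K and Z — a synapomorphy uniting that clade.
C3: derived state '-' in G only — an autapomorphy, so it tells us nothing about relationships among taxa.
C4 (derived state '+') is unique to Z (autapomorphy; uninformative for grouping).
C5 (derived state '-') is shared by G and R — a synapomorphy uniting that clade.
C6: derived state '-' in G, K, R, U, and Z only — synapomorphy for {G, K, R, U, Z}.
C7: derived state '-' in G, K, R, and Z only — synapomorphy for {G, K, R, Z}.
Most parsimonious ingroup topology: ((((Z,K),(G,R)),U),E).
R and G share a more recent common ancestor with each other than either does with E, so E is the least closely related of the three.

E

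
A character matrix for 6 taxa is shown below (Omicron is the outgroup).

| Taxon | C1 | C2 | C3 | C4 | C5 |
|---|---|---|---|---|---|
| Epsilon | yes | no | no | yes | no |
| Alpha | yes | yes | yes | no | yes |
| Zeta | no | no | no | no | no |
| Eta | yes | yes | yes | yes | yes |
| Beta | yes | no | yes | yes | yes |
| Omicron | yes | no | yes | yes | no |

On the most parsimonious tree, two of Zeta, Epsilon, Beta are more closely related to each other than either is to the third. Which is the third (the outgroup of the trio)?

Beta

Character polarity is set by the outgroup: the derived state is whichever differs from the outgroup's state, so for C1, C3, C4 the derived state is 'no', and for the remaining characters it is 'yes'.
C1: derived state 'no' in Zeta only — an autapomorphy, so it tells us nothing about relationships among taxa.
C2 (derived state 'yes') is shared by Alpha and Eta — a synapomorphy uniting that clade.
C3 (derived state 'no') is shared by Epsilon and Zeta — a synapomorphy uniting that clade.
C4 (state 'no') occurs in Alpha and Zeta but conflicts with the nesting implied by the other characters — most parsimoniously interpreted as homoplasy.
C5: derived state 'yes' in Alpha, Beta, and Eta only — synapomorphy for {Alpha, Beta, Eta}.
Most parsimonious ingroup topology: ((Beta,(Eta,Alpha)),(Zeta,Epsilon)).
Zeta and Epsilon share a more recent common ancestor with each other than either does with Beta, so Beta is the least closely related of the three.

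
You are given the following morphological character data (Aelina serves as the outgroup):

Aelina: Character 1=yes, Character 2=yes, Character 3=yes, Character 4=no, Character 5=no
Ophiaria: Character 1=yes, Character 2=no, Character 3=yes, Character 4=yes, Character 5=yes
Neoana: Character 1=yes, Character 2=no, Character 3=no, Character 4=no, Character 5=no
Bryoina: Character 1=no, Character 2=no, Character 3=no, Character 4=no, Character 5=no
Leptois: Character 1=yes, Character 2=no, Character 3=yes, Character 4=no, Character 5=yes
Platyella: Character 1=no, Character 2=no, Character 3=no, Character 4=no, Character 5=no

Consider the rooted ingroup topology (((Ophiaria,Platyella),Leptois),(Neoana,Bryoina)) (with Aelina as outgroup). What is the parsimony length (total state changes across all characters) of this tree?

8

Map each character onto (((Ophiaria,Platyella),Leptois),(Neoana,Bryoina)) (rooted by Aelina) and count the minimum state changes it requires (Fitch parsimony):
Character 1: 2; Character 2: 1; Character 3: 2; Character 4: 1; Character 5: 2.
Total tree length = 8.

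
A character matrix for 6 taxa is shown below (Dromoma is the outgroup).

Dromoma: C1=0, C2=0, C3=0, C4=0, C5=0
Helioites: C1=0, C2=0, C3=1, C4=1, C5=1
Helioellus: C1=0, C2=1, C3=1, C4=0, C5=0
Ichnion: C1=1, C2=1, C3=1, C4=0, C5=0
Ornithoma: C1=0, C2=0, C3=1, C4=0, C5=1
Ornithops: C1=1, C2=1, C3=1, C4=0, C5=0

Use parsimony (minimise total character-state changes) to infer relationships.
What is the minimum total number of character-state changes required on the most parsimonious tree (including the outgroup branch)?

5

The outgroup has state '0' for every character, so '1' is the derived state throughout.
C1 (derived state '1') is shared by Ichnion and Ornithops — a synapomorphy uniting that clade.
Only Helioellus, Ichnion, and Ornithops show the derived state '1' for C2, supporting them as a clade.
All ingroup taxa share the derived state '1' for C3; it defines the ingroup but does not resolve relationships within it.
C4 (derived state '1') is unique to Helioites (autapomorphy; uninformative for grouping).
C5: derived state '1' in Helioites and Ornithoma only — synapomorphy for {Helioites, Ornithoma}.
Most parsimonious ingroup topology: ((Helioites,Ornithoma),(Helioellus,(Ichnion,Ornithops))).
Changes per character on this tree: C1: 1; C2: 1; C3: 1; C4: 1; C5: 1.
Total = 5.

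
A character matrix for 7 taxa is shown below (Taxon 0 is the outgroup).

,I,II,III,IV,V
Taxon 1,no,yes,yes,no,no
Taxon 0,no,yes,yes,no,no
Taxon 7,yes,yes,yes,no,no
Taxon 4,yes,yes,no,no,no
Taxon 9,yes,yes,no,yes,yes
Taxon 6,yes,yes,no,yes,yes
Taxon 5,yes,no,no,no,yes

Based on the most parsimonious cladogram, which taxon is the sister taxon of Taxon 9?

Taxon 6

Character polarity is set by the outgroup: the derived state is whichever differs from the outgroup's state, so for II, III the derived state is 'no', and for the remaining characters it is 'yes'.
Only Taxon 4, Taxon 5, Taxon 6, Taxon 7, and Taxon 9 show the derived state 'yes' for I, supporting them as a clade.
II (derived state 'no') is unique to Taxon 5 (autapomorphy; uninformative for grouping).
III (derived state 'no') is shared by Taxon 4, Taxon 5, Taxon 6, and Taxon 9 — a synapomorphy uniting that clade.
Only Taxon 6 and Taxon 9 show the derived state 'yes' for IV, supporting them as a clade.
V (derived state 'yes') is shared by Taxon 5, Taxon 6, and Taxon 9 — a synapomorphy uniting that clade.
Most parsimonious ingroup topology: ((Taxon 7,((Taxon 5,(Taxon 9,Taxon 6)),Taxon 4)),Taxon 1).
Taxon 9 and Taxon 6 form a cherry on this tree, so they are sister taxa.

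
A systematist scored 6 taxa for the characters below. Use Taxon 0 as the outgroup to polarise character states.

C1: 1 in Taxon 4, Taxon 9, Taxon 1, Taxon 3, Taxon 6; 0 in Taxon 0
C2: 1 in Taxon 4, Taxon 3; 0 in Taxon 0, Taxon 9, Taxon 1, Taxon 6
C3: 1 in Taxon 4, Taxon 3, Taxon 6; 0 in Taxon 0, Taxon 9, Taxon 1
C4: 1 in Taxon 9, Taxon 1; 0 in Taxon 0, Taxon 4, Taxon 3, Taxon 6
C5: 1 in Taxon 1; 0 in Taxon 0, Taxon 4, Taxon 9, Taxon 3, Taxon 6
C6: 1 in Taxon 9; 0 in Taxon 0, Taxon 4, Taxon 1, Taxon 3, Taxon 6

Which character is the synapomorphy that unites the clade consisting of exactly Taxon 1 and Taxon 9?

The outgroup has state '0' for every character, so '1' is the derived state throughout.
C1 (derived state '1') is shared by all ingroup taxa — unites the whole ingroup.
Only Taxon 3 and Taxon 4 show the derived state '1' for C2, supporting them as a clade.
C3 (derived state '1') is shared by Taxon 3, Taxon 4, and Taxon 6 — a synapomorphy uniting that clade.
C4 (derived state '1') is shared by Taxon 1 and Taxon 9 — a synapomorphy uniting that clade.
C5: derived state '1' in Taxon 1 only — an autapomorphy, so it tells us nothing about relationships among taxa.
C6: derived state '1' in Taxon 9 only — an autapomorphy, so it tells us nothing about relationships among taxa.
Most parsimonious ingroup topology: (((Taxon 4,Taxon 3),Taxon 6),(Taxon 9,Taxon 1)).
The clade {Taxon 1, Taxon 9} is supported by C4: its derived state '1' occurs in exactly those taxa and in no other taxon (including the outgroup).

C4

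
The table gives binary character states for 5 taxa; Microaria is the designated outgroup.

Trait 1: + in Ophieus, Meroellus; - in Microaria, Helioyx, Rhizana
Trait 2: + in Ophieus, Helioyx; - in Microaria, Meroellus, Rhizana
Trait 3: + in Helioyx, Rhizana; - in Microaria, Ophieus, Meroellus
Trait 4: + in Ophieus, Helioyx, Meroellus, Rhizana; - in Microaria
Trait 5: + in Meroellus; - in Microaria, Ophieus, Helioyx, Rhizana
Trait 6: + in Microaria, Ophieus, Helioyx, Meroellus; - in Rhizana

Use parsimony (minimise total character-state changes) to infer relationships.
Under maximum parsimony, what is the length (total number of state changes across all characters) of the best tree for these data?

Character polarity is set by the outgroup: the derived state is whichever differs from the outgroup's state, so for Trait 6 the derived state is '-', and for the remaining characters it is '+'.
Trait 1: derived state '+' in Meroellus and Ophieus only — synapomorphy for {Meroellus, Ophieus}.
Trait 2 (state '+') occurs in Helioyx and Ophieus but conflicts with the nesting implied by the other characters — most parsimoniously interpreted as homoplasy.
Only Helioyx and Rhizana show the derived state '+' for Trait 3, supporting them as a clade.
Trait 4 (derived state '+') is shared by all ingroup taxa — unites the whole ingroup.
Trait 5: derived state '+' in Meroellus only — an autapomorphy, so it tells us nothing about relationships among taxa.
Trait 6: derived state '-' in Rhizana only — an autapomorphy, so it tells us nothing about relationships among taxa.
Most parsimonious ingroup topology: ((Ophieus,Meroellus),(Helioyx,Rhizana)).
Changes per character on this tree: Trait 1: 1; Trait 2: 2; Trait 3: 1; Trait 4: 1; Trait 5: 1; Trait 6: 1.
Total = 7.

7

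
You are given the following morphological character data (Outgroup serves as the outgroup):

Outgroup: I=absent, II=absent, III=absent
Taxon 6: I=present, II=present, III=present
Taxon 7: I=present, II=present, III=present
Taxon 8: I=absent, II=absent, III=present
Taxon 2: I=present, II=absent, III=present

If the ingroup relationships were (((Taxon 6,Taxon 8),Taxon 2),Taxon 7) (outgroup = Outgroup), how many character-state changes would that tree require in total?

5

Map each character onto (((Taxon 6,Taxon 8),Taxon 2),Taxon 7) (rooted by Outgroup) and count the minimum state changes it requires (Fitch parsimony):
I: 2; II: 2; III: 1.
Total tree length = 5.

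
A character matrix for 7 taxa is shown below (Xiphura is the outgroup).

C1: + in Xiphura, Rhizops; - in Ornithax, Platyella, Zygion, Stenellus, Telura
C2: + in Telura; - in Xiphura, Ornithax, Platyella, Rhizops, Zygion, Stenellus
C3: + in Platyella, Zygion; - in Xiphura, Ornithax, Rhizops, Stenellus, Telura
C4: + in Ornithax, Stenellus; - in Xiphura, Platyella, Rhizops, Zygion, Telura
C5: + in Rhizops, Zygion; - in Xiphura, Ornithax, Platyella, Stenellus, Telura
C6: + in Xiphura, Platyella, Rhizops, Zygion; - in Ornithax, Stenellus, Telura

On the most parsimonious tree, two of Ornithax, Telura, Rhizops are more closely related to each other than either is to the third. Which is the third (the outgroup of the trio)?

Character polarity is set by the outgroup: the derived state is whichever differs from the outgroup's state, so for C1, C6 the derived state is '-', and for the remaining characters it is '+'.
C1: derived state '-' in Ornithax, Platyella, Stenellus, Telura, and Zygion only — synapomorphy for {Ornithax, Platyella, Stenellus, Telura, Zygion}.
C2: derived state '+' in Telura only — an autapomorphy, so it tells us nothing about relationships among taxa.
Only Platyella and Zygion show the derived state '+' for C3, supporting them as a clade.
C4 (derived state '+') is shared by Ornithax and Stenellus — a synapomorphy uniting that clade.
C5 (state '+') occurs in Rhizops and Zygion but conflicts with the nesting implied by the other characters — most parsimoniously interpreted as homoplasy.
Only Ornithax, Stenellus, and Telura show the derived state '-' for C6, supporting them as a clade.
Most parsimonious ingroup topology: ((((Ornithax,Stenellus),Telura),(Platyella,Zygion)),Rhizops).
Ornithax and Telura share a more recent common ancestor with each other than either does with Rhizops, so Rhizops is the least closely related of the three.

Rhizops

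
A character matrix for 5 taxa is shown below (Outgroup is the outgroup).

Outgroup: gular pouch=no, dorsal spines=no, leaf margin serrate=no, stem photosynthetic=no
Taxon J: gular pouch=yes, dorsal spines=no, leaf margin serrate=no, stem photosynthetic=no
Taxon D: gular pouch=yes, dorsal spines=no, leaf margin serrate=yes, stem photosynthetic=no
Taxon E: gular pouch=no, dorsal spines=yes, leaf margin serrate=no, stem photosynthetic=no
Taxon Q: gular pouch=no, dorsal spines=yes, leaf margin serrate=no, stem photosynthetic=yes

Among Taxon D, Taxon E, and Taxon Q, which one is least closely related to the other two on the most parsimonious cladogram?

Taxon D

The outgroup has state 'no' for every character, so 'yes' is the derived state throughout.
gular pouch (derived state 'yes') is shared by Taxon D and Taxon J — a synapomorphy uniting that clade.
dorsal spines: derived state 'yes' in Taxon E and Taxon Q only — synapomorphy for {Taxon E, Taxon Q}.
leaf margin serrate: derived state 'yes' in Taxon D only — an autapomorphy, so it tells us nothing about relationships among taxa.
stem photosynthetic: derived state 'yes' in Taxon Q only — an autapomorphy, so it tells us nothing about relationships among taxa.
Most parsimonious ingroup topology: ((Taxon J,Taxon D),(Taxon E,Taxon Q)).
Taxon Q and Taxon E share a more recent common ancestor with each other than either does with Taxon D, so Taxon D is the least closely related of the three.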